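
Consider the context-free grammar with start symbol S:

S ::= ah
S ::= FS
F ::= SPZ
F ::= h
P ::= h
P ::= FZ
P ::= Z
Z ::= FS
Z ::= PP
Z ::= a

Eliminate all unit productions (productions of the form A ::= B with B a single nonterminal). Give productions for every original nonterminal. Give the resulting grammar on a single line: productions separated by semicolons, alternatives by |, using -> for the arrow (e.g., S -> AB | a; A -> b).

Unit productions: P->Z.
Unit pairs (A ⇒* B via units): (P,Z).
S: inherits non-unit rules of {S} → FS | ah.
F: inherits non-unit rules of {F} → SPZ | h.
P: inherits non-unit rules of {P, Z} → FS | FZ | PP | a | h.
Z: inherits non-unit rules of {Z} → FS | PP | a.

S -> FS | ah; F -> h | SPZ; P -> a | h | FS | FZ | PP; Z -> a | FS | PP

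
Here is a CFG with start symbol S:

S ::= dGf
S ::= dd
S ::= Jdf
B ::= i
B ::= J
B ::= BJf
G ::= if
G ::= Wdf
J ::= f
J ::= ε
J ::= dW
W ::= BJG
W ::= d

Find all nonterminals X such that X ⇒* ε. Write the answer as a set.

{B, J}

Directly nullable (have an ε-rule): {J}.
B is nullable via B -> J (every symbol on the right is already known nullable).
Not nullable: G, S, W — each has a terminal in every rule's right-hand side or depends on a non-nullable symbol.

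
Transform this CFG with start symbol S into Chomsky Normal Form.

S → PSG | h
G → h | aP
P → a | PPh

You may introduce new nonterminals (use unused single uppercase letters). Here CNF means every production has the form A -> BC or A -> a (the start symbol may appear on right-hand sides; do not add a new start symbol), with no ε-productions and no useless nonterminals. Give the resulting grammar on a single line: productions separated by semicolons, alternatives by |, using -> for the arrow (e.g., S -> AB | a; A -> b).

S -> h | PD; A -> a; B -> h; C -> PB; D -> SG; G -> h | AP; P -> a | PC

No ε-productions.
No unit productions to eliminate.
TERM: introduce A -> a, B -> h and substitute in every rule of length ≥2.
BIN: P -> PPB becomes P -> PC, C -> PB; S -> PSG becomes S -> PD, D -> SG.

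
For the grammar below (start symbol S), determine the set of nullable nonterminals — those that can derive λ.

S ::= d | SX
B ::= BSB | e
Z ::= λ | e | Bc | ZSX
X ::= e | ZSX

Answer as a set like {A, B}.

{Z}

Directly nullable (have an ε-rule): {Z}.
Not nullable: B, S, X — each has a terminal in every rule's right-hand side or depends on a non-nullable symbol.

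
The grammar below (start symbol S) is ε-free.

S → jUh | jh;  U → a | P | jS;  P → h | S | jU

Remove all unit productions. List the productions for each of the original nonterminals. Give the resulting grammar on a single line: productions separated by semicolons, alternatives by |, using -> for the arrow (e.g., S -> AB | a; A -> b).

Unit productions: P->S, U->P.
Unit pairs (A ⇒* B via units): (P,S), (U,P), (U,S).
S: inherits non-unit rules of {S} → jUh | jh.
P: inherits non-unit rules of {P, S} → h | jU | jUh | jh.
U: inherits non-unit rules of {P, S, U} → a | h | jS | jU | jUh | jh.

S -> jh | jUh; P -> h | jU | jh | jUh; U -> a | h | jS | jU | jh | jUh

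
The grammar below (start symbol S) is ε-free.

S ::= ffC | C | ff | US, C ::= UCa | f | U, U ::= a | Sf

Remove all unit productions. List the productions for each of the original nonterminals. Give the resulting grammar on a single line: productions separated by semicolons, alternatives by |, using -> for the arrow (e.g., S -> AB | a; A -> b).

S -> a | f | Sf | US | ff | UCa | ffC; C -> a | f | Sf | UCa; U -> a | Sf

Unit productions: C->U, S->C.
Unit pairs (A ⇒* B via units): (C,U), (S,C), (S,U).
S: inherits non-unit rules of {C, S, U} → Sf | UCa | US | a | f | ff | ffC.
C: inherits non-unit rules of {C, U} → Sf | UCa | a | f.
U: inherits non-unit rules of {U} → Sf | a.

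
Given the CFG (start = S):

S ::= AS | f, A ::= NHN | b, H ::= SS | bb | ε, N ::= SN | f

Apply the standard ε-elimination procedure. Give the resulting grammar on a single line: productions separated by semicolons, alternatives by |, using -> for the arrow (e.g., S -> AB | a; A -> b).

S -> f | AS; A -> b | NN | NHN; H -> SS | bb; N -> f | SN

Nullable set: {H}.
A -> NHN: H nullable, giving NHN | NN.
Drop H -> ε.
Unchanged (no nullable symbols): S -> AS; S -> f; A -> b; H -> SS; H -> bb; N -> SN; N -> f.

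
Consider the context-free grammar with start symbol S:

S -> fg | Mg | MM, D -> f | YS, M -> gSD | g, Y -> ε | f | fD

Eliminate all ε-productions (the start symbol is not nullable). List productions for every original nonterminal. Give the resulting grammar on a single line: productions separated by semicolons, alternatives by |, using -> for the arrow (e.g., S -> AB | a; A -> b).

S -> MM | Mg | fg; D -> S | f | YS; M -> g | gSD; Y -> f | fD

Nullable set: {Y}.
D -> YS: Y nullable, giving S | YS.
Drop Y -> ε.
Unchanged (no nullable symbols): S -> MM; S -> Mg; S -> fg; D -> f; M -> g; M -> gSD; Y -> f; Y -> fD.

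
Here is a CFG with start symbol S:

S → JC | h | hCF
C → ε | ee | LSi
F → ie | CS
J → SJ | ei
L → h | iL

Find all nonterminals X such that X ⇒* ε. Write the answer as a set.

Directly nullable (have an ε-rule): {C}.
Not nullable: F, J, L, S — each has a terminal in every rule's right-hand side or depends on a non-nullable symbol.

{C}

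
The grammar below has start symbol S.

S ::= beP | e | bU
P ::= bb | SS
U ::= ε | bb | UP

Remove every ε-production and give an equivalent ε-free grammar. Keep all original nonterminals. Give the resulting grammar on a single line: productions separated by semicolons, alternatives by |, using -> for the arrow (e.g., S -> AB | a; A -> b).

S -> b | e | bU | beP; P -> SS | bb; U -> P | UP | bb

Nullable set: {U}.
S -> bU: U nullable, giving b | bU.
Drop U -> ε.
U -> UP: U nullable, giving P | UP.
Unchanged (no nullable symbols): S -> beP; S -> e; P -> SS; P -> bb; U -> bb.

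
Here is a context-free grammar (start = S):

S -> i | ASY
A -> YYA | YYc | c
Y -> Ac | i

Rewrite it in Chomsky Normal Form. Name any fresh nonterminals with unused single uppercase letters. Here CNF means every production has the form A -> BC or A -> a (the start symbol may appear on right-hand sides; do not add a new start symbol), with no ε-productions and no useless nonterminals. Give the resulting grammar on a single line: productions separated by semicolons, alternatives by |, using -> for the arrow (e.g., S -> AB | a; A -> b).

S -> i | AE; A -> c | YC | YD; B -> c; C -> YA; D -> YB; E -> SY; Y -> i | AB

No ε-productions.
No unit productions to eliminate.
TERM: introduce B -> c and substitute in every rule of length ≥2.
BIN: A -> YYA becomes A -> YC, C -> YA; A -> YYB becomes A -> YD, D -> YB; S -> ASY becomes S -> AE, E -> SY.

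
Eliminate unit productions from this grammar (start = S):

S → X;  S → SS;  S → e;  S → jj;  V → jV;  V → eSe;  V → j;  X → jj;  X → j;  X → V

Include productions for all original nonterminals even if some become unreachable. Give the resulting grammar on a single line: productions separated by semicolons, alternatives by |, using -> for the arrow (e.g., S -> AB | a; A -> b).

Unit productions: S->X, X->V.
Unit pairs (A ⇒* B via units): (S,V), (S,X), (X,V).
S: inherits non-unit rules of {S, V, X} → SS | e | eSe | j | jV | jj.
V: inherits non-unit rules of {V} → eSe | j | jV.
X: inherits non-unit rules of {V, X} → eSe | j | jV | jj.

S -> e | j | SS | jV | jj | eSe; V -> j | jV | eSe; X -> j | jV | jj | eSe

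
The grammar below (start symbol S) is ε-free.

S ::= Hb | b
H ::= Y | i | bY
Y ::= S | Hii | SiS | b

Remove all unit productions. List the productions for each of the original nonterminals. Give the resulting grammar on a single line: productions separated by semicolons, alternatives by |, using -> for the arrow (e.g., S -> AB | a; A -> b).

S -> b | Hb; H -> b | i | Hb | bY | Hii | SiS; Y -> b | Hb | Hii | SiS

Unit productions: H->Y, Y->S.
Unit pairs (A ⇒* B via units): (H,S), (H,Y), (Y,S).
S: inherits non-unit rules of {S} → Hb | b.
H: inherits non-unit rules of {H, S, Y} → Hb | Hii | SiS | b | bY | i.
Y: inherits non-unit rules of {S, Y} → Hb | Hii | SiS | b.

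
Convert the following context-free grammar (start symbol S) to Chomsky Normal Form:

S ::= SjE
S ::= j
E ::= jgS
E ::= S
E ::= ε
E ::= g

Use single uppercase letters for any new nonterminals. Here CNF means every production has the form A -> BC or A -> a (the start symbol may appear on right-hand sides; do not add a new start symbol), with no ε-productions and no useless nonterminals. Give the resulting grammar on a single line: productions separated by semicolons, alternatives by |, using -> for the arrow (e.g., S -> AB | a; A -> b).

S -> j | SA | SF; A -> j; B -> g; C -> BS; D -> AE; E -> g | j | AC | SA | SD; F -> AE

Nullable: {E}; after ε-elimination: S -> j | Sj | SjE; E -> S | g | jgS.
After unit-elimination: S -> j | Sj | SjE; E -> g | j | Sj | SjE | jgS.
TERM: introduce B -> g, A -> j and substitute in every rule of length ≥2.
BIN: E -> ABS becomes E -> AC, C -> BS; E -> SAE becomes E -> SD, D -> AE; S -> SAE becomes S -> SF, F -> AE.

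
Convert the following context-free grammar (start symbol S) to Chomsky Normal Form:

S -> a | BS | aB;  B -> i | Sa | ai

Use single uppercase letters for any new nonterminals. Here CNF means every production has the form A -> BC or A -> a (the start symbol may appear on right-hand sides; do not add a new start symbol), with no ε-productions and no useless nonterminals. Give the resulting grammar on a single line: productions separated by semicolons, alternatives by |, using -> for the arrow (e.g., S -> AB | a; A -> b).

S -> a | AB | BS; A -> a; B -> i | AC | SA; C -> i

No ε-productions.
No unit productions to eliminate.
TERM: introduce A -> a, C -> i and substitute in every rule of length ≥2.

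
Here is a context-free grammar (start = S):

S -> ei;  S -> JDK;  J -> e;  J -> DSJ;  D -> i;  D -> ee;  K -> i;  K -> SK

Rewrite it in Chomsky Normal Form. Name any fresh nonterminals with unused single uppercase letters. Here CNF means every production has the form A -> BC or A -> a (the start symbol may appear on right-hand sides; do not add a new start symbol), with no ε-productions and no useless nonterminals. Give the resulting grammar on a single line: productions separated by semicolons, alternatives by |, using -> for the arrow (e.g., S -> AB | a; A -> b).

No ε-productions.
No unit productions to eliminate.
TERM: introduce A -> e, B -> i and substitute in every rule of length ≥2.
BIN: J -> DSJ becomes J -> DC, C -> SJ; S -> JDK becomes S -> JE, E -> DK.

S -> AB | JE; A -> e; B -> i; C -> SJ; D -> i | AA; E -> DK; J -> e | DC; K -> i | SK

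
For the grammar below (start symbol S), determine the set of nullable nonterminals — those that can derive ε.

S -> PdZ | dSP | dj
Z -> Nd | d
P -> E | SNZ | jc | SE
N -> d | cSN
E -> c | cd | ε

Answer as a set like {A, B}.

{E, P}

Directly nullable (have an ε-rule): {E}.
P is nullable via P -> E (every symbol on the right is already known nullable).
Not nullable: N, S, Z — each has a terminal in every rule's right-hand side or depends on a non-nullable symbol.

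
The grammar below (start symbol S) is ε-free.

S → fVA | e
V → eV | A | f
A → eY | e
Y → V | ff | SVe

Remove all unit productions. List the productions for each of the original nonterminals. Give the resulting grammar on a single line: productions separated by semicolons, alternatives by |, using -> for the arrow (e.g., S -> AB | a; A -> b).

Unit productions: V->A, Y->V.
Unit pairs (A ⇒* B via units): (V,A), (Y,A), (Y,V).
S: inherits non-unit rules of {S} → e | fVA.
A: inherits non-unit rules of {A} → e | eY.
V: inherits non-unit rules of {A, V} → e | eV | eY | f.
Y: inherits non-unit rules of {A, V, Y} → SVe | e | eV | eY | f | ff.

S -> e | fVA; A -> e | eY; V -> e | f | eV | eY; Y -> e | f | eV | eY | ff | SVe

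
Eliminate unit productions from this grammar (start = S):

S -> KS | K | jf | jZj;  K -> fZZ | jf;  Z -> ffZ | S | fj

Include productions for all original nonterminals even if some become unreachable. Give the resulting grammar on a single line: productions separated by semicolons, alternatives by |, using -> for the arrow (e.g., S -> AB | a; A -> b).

S -> KS | jf | fZZ | jZj; K -> jf | fZZ; Z -> KS | fj | jf | fZZ | ffZ | jZj

Unit productions: S->K, Z->S.
Unit pairs (A ⇒* B via units): (S,K), (Z,K), (Z,S).
S: inherits non-unit rules of {K, S} → KS | fZZ | jZj | jf.
K: inherits non-unit rules of {K} → fZZ | jf.
Z: inherits non-unit rules of {K, S, Z} → KS | fZZ | ffZ | fj | jZj | jf.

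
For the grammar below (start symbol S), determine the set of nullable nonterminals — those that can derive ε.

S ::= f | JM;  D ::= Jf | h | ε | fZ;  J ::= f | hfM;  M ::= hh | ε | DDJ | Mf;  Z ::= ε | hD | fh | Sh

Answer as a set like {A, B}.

{D, M, Z}

Directly nullable (have an ε-rule): {D, M, Z}.
Not nullable: J, S — each has a terminal in every rule's right-hand side or depends on a non-nullable symbol.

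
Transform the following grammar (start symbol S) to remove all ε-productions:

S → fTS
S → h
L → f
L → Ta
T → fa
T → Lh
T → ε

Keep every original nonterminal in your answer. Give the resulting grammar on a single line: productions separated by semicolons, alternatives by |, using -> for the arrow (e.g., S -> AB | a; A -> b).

Nullable set: {T}.
S -> fTS: T nullable, giving fS | fTS.
L -> Ta: T nullable, giving Ta | a.
Drop T -> ε.
Unchanged (no nullable symbols): S -> h; L -> f; T -> Lh; T -> fa.

S -> h | fS | fTS; L -> a | f | Ta; T -> Lh | fa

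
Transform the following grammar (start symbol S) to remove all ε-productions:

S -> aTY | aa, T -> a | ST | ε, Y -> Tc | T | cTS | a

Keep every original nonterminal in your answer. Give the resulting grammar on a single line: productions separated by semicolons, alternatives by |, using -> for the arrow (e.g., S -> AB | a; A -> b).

Nullable set: {T, Y}.
S -> aTY: T, Y nullable, giving a | aT | aTY | aY.
Drop T -> ε.
T -> ST: T nullable, giving S | ST.
Y -> T: T nullable, giving T.
Y -> Tc: T nullable, giving Tc | c.
Y -> cTS: T nullable, giving cS | cTS.
Unchanged (no nullable symbols): S -> aa; T -> a; Y -> a.

S -> a | aT | aY | aa | aTY; T -> S | a | ST; Y -> T | a | c | Tc | cS | cTS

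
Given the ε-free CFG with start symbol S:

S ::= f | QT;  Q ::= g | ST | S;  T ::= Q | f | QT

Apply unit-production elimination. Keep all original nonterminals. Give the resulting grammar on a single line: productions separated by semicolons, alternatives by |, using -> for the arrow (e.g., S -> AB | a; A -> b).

S -> f | QT; Q -> f | g | QT | ST; T -> f | g | QT | ST

Unit productions: Q->S, T->Q.
Unit pairs (A ⇒* B via units): (Q,S), (T,Q), (T,S).
S: inherits non-unit rules of {S} → QT | f.
Q: inherits non-unit rules of {Q, S} → QT | ST | f | g.
T: inherits non-unit rules of {Q, S, T} → QT | ST | f | g.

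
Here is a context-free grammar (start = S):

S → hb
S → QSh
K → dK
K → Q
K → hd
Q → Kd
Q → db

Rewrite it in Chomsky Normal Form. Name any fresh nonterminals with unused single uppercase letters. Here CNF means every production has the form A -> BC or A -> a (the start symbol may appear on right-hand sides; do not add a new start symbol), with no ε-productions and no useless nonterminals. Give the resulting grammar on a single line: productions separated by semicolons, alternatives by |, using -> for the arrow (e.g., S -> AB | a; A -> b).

S -> CB | QD; A -> d; B -> b; C -> h; D -> SC; K -> AB | AK | CA | KA; Q -> AB | KA

No ε-productions.
After unit-elimination: S -> hb | QSh; K -> Kd | dK | db | hd; Q -> Kd | db.
TERM: introduce B -> b, A -> d, C -> h and substitute in every rule of length ≥2.
BIN: S -> QSC becomes S -> QD, D -> SC.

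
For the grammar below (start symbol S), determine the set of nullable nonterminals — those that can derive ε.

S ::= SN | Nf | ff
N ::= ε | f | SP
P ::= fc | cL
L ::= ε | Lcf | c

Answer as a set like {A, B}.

{L, N}

Directly nullable (have an ε-rule): {L, N}.
Not nullable: P, S — each has a terminal in every rule's right-hand side or depends on a non-nullable symbol.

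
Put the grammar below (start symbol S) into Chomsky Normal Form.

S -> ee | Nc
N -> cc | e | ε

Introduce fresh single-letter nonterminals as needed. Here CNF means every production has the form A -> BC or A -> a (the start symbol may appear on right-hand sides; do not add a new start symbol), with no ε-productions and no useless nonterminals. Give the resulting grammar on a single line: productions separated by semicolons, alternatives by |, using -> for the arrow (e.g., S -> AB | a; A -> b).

S -> c | BB | NA; A -> c; B -> e; N -> e | AA

Nullable: {N}; after ε-elimination: S -> c | Nc | ee; N -> e | cc.
No unit productions to eliminate.
TERM: introduce A -> c, B -> e and substitute in every rule of length ≥2.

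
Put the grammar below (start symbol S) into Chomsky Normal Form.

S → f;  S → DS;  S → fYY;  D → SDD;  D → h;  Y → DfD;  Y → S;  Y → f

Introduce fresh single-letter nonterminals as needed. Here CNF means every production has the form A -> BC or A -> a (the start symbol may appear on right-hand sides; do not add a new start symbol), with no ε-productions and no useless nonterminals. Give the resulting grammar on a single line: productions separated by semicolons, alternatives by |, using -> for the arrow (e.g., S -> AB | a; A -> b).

S -> f | AC | DS; A -> f; B -> DD; C -> YY; D -> h | SB; E -> YY; F -> AD; Y -> f | AE | DF | DS

No ε-productions.
After unit-elimination: S -> f | DS | fYY; D -> h | SDD; Y -> f | DS | DfD | fYY.
TERM: introduce A -> f and substitute in every rule of length ≥2.
BIN: D -> SDD becomes D -> SB, B -> DD; S -> AYY becomes S -> AC, C -> YY; Y -> AYY becomes Y -> AE, E -> YY; Y -> DAD becomes Y -> DF, F -> AD.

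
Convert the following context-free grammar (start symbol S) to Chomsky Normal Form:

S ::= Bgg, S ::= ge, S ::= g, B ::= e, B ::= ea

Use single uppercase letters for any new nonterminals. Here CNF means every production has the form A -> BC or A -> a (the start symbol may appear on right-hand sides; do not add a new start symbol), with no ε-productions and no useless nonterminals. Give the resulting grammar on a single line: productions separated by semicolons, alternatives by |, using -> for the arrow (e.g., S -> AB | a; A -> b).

S -> g | BE | DA; A -> e; B -> e | AC; C -> a; D -> g; E -> DD

No ε-productions.
No unit productions to eliminate.
TERM: introduce C -> a, A -> e, D -> g and substitute in every rule of length ≥2.
BIN: S -> BDD becomes S -> BE, E -> DD.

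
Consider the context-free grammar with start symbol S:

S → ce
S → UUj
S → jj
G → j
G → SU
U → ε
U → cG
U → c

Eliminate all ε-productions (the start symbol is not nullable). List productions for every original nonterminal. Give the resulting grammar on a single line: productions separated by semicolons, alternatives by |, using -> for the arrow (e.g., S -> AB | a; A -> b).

S -> j | Uj | ce | jj | UUj; G -> S | j | SU; U -> c | cG

Nullable set: {U}.
S -> UUj: U, U nullable, giving UUj | Uj | j.
G -> SU: U nullable, giving S | SU.
Drop U -> ε.
Unchanged (no nullable symbols): S -> ce; S -> jj; G -> j; U -> c; U -> cG.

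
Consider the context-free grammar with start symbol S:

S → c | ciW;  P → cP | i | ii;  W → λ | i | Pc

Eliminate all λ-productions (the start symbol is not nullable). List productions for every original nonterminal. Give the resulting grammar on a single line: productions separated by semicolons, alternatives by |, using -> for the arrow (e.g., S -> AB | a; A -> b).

Nullable set: {W}.
S -> ciW: W nullable, giving ci | ciW.
Drop W -> λ.
Unchanged (no nullable symbols): S -> c; P -> cP; P -> i; P -> ii; W -> Pc; W -> i.

S -> c | ci | ciW; P -> i | cP | ii; W -> i | Pc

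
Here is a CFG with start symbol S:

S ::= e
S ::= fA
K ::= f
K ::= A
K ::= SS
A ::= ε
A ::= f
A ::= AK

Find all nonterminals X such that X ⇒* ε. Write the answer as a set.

{A, K}

Directly nullable (have an ε-rule): {A}.
K is nullable via K -> A (every symbol on the right is already known nullable).
Not nullable: S — each has a terminal in every rule's right-hand side or depends on a non-nullable symbol.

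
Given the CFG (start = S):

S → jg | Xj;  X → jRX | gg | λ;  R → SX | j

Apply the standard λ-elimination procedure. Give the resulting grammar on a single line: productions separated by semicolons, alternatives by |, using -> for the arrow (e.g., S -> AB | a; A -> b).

S -> j | Xj | jg; R -> S | j | SX; X -> gg | jR | jRX

Nullable set: {X}.
S -> Xj: X nullable, giving Xj | j.
R -> SX: X nullable, giving S | SX.
Drop X -> λ.
X -> jRX: X nullable, giving jR | jRX.
Unchanged (no nullable symbols): S -> jg; R -> j; X -> gg.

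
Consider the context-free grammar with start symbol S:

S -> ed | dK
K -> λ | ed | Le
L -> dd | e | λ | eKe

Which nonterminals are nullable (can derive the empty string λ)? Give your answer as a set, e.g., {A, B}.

{K, L}

Directly nullable (have an ε-rule): {K, L}.
Not nullable: S — each has a terminal in every rule's right-hand side or depends on a non-nullable symbol.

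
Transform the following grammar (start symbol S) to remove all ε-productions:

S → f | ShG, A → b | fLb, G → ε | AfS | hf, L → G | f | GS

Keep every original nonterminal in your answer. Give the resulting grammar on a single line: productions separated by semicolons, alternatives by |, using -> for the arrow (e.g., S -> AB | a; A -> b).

S -> f | Sh | ShG; A -> b | fb | fLb; G -> hf | AfS; L -> G | S | f | GS

Nullable set: {G, L}.
S -> ShG: G nullable, giving Sh | ShG.
A -> fLb: L nullable, giving fLb | fb.
Drop G -> ε.
L -> G: G nullable, giving G.
L -> GS: G nullable, giving GS | S.
Unchanged (no nullable symbols): S -> f; A -> b; G -> AfS; G -> hf; L -> f.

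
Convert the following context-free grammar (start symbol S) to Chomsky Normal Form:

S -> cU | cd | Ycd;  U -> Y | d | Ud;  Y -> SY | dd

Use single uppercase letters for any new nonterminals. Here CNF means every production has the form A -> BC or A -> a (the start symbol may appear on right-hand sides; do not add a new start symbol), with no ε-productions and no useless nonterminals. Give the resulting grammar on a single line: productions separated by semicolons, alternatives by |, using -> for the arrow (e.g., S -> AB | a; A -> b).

S -> AB | AU | YC; A -> c; B -> d; C -> AB; U -> d | BB | SY | UB; Y -> BB | SY

No ε-productions.
After unit-elimination: S -> cU | cd | Ycd; U -> d | SY | Ud | dd; Y -> SY | dd.
TERM: introduce A -> c, B -> d and substitute in every rule of length ≥2.
BIN: S -> YAB becomes S -> YC, C -> AB.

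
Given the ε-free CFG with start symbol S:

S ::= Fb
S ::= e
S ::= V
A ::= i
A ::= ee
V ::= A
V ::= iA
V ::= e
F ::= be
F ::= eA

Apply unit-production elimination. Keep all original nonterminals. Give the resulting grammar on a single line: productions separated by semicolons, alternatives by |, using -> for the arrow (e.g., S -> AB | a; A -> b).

Unit productions: S->V, V->A.
Unit pairs (A ⇒* B via units): (S,A), (S,V), (V,A).
S: inherits non-unit rules of {A, S, V} → Fb | e | ee | i | iA.
A: inherits non-unit rules of {A} → ee | i.
F: inherits non-unit rules of {F} → be | eA.
V: inherits non-unit rules of {A, V} → e | ee | i | iA.

S -> e | i | Fb | ee | iA; A -> i | ee; F -> be | eA; V -> e | i | ee | iA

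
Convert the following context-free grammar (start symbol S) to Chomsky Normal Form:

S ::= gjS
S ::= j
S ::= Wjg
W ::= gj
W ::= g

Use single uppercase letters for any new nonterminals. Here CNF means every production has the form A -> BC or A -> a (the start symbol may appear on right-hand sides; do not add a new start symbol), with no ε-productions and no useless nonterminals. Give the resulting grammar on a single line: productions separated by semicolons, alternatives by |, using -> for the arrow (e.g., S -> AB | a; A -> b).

S -> j | BC | WD; A -> j; B -> g; C -> AS; D -> AB; W -> g | BA

No ε-productions.
No unit productions to eliminate.
TERM: introduce B -> g, A -> j and substitute in every rule of length ≥2.
BIN: S -> BAS becomes S -> BC, C -> AS; S -> WAB becomes S -> WD, D -> AB.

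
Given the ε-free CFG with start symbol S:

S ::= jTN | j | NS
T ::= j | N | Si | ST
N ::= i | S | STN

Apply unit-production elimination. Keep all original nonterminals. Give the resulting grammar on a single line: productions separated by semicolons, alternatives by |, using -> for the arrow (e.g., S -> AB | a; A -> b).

Unit productions: N->S, T->N.
Unit pairs (A ⇒* B via units): (N,S), (T,N), (T,S).
S: inherits non-unit rules of {S} → NS | j | jTN.
N: inherits non-unit rules of {N, S} → NS | STN | i | j | jTN.
T: inherits non-unit rules of {N, S, T} → NS | ST | STN | Si | i | j | jTN.

S -> j | NS | jTN; N -> i | j | NS | STN | jTN; T -> i | j | NS | ST | Si | STN | jTN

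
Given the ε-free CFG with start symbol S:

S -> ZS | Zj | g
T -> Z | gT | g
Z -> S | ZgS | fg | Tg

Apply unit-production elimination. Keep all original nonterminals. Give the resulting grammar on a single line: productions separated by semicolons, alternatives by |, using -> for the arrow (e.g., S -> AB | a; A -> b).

S -> g | ZS | Zj; T -> g | Tg | ZS | Zj | fg | gT | ZgS; Z -> g | Tg | ZS | Zj | fg | ZgS

Unit productions: T->Z, Z->S.
Unit pairs (A ⇒* B via units): (T,S), (T,Z), (Z,S).
S: inherits non-unit rules of {S} → ZS | Zj | g.
T: inherits non-unit rules of {S, T, Z} → Tg | ZS | ZgS | Zj | fg | g | gT.
Z: inherits non-unit rules of {S, Z} → Tg | ZS | ZgS | Zj | fg | g.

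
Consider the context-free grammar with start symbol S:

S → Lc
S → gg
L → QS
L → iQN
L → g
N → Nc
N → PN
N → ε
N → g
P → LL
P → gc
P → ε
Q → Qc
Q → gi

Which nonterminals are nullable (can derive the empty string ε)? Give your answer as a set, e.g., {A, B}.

Directly nullable (have an ε-rule): {N, P}.
Not nullable: L, Q, S — each has a terminal in every rule's right-hand side or depends on a non-nullable symbol.

{N, P}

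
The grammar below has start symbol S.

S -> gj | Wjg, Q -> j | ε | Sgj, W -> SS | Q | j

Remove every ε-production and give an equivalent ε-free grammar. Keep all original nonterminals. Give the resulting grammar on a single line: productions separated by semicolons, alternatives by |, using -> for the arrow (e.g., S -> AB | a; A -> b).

Nullable set: {Q, W}.
S -> Wjg: W nullable, giving Wjg | jg.
Drop Q -> ε.
W -> Q: Q nullable, giving Q.
Unchanged (no nullable symbols): S -> gj; Q -> Sgj; Q -> j; W -> SS; W -> j.

S -> gj | jg | Wjg; Q -> j | Sgj; W -> Q | j | SS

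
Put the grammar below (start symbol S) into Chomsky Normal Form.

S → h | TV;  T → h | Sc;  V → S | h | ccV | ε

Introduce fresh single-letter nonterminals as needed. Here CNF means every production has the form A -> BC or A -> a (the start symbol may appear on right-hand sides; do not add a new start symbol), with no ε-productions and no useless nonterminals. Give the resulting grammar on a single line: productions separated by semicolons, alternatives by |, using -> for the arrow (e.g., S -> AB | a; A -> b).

S -> h | SA | TV; A -> c; B -> AV; T -> h | SA; V -> h | AA | AB | SA | TV

Nullable: {V}; after ε-elimination: S -> T | h | TV; T -> h | Sc; V -> S | h | cc | ccV.
After unit-elimination: S -> h | Sc | TV; T -> h | Sc; V -> h | Sc | TV | cc | ccV.
TERM: introduce A -> c and substitute in every rule of length ≥2.
BIN: V -> AAV becomes V -> AB, B -> AV.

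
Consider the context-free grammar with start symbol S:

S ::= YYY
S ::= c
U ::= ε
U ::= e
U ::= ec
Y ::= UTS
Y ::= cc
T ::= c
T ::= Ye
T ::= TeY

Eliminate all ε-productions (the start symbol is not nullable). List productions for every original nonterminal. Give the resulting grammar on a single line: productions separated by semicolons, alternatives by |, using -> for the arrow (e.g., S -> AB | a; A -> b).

Nullable set: {U}.
Drop U -> ε.
Y -> UTS: U nullable, giving TS | UTS.
Unchanged (no nullable symbols): S -> YYY; S -> c; T -> TeY; T -> Ye; T -> c; U -> e; U -> ec; Y -> cc.

S -> c | YYY; T -> c | Ye | TeY; U -> e | ec; Y -> TS | cc | UTS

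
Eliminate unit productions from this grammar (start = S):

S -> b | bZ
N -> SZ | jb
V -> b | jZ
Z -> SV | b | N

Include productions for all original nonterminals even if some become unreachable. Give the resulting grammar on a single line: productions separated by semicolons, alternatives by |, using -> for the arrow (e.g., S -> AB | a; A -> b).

Unit productions: Z->N.
Unit pairs (A ⇒* B via units): (Z,N).
S: inherits non-unit rules of {S} → b | bZ.
N: inherits non-unit rules of {N} → SZ | jb.
V: inherits non-unit rules of {V} → b | jZ.
Z: inherits non-unit rules of {N, Z} → SV | SZ | b | jb.

S -> b | bZ; N -> SZ | jb; V -> b | jZ; Z -> b | SV | SZ | jb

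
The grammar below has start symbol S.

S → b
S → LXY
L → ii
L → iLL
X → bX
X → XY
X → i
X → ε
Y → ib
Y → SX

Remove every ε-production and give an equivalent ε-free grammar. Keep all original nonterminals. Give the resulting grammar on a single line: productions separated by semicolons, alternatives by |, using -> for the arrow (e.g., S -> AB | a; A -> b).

Nullable set: {X}.
S -> LXY: X nullable, giving LXY | LY.
Drop X -> ε.
X -> XY: X nullable, giving XY | Y.
X -> bX: X nullable, giving b | bX.
Y -> SX: X nullable, giving S | SX.
Unchanged (no nullable symbols): S -> b; L -> iLL; L -> ii; X -> i; Y -> ib.

S -> b | LY | LXY; L -> ii | iLL; X -> Y | b | i | XY | bX; Y -> S | SX | ib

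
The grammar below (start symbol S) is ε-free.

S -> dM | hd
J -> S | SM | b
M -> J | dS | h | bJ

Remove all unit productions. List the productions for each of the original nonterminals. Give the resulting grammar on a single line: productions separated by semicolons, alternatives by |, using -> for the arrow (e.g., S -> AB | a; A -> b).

S -> dM | hd; J -> b | SM | dM | hd; M -> b | h | SM | bJ | dM | dS | hd

Unit productions: J->S, M->J.
Unit pairs (A ⇒* B via units): (J,S), (M,J), (M,S).
S: inherits non-unit rules of {S} → dM | hd.
J: inherits non-unit rules of {J, S} → SM | b | dM | hd.
M: inherits non-unit rules of {J, M, S} → SM | b | bJ | dM | dS | h | hd.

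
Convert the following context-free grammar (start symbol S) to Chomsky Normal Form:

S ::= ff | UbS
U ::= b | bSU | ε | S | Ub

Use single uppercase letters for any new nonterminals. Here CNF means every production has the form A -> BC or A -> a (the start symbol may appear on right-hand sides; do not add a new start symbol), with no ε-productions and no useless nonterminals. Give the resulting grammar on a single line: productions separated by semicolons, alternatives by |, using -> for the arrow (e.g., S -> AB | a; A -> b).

S -> AS | BB | UC; A -> b; B -> f; C -> AS; D -> SU; E -> AS; U -> b | AD | AS | BB | UA | UE

Nullable: {U}; after ε-elimination: S -> bS | ff | UbS; U -> S | b | Ub | bS | bSU.
After unit-elimination: S -> bS | ff | UbS; U -> b | Ub | bS | ff | UbS | bSU.
TERM: introduce A -> b, B -> f and substitute in every rule of length ≥2.
BIN: S -> UAS becomes S -> UC, C -> AS; U -> ASU becomes U -> AD, D -> SU; U -> UAS becomes U -> UE, E -> AS.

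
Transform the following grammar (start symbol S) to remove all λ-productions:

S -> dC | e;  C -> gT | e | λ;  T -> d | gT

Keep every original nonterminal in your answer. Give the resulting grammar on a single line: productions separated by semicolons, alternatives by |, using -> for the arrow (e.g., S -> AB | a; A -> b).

Nullable set: {C}.
S -> dC: C nullable, giving d | dC.
Drop C -> λ.
Unchanged (no nullable symbols): S -> e; C -> e; C -> gT; T -> d; T -> gT.

S -> d | e | dC; C -> e | gT; T -> d | gT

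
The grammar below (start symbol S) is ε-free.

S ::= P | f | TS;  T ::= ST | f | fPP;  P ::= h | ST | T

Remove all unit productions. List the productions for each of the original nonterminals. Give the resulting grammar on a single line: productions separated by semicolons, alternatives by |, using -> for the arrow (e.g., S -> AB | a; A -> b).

S -> f | h | ST | TS | fPP; P -> f | h | ST | fPP; T -> f | ST | fPP

Unit productions: P->T, S->P.
Unit pairs (A ⇒* B via units): (P,T), (S,P), (S,T).
S: inherits non-unit rules of {P, S, T} → ST | TS | f | fPP | h.
P: inherits non-unit rules of {P, T} → ST | f | fPP | h.
T: inherits non-unit rules of {T} → ST | f | fPP.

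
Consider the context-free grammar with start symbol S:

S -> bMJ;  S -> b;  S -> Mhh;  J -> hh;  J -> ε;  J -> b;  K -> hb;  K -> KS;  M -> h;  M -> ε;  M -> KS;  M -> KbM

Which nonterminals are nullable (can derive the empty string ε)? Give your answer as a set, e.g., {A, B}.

{J, M}

Directly nullable (have an ε-rule): {J, M}.
Not nullable: K, S — each has a terminal in every rule's right-hand side or depends on a non-nullable symbol.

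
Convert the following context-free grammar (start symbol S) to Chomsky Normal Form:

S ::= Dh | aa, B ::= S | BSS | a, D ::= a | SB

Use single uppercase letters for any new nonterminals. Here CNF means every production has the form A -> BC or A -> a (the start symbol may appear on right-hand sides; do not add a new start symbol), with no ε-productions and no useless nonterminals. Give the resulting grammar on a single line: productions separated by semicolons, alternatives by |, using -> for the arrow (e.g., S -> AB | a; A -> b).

No ε-productions.
After unit-elimination: S -> Dh | aa; B -> a | Dh | aa | BSS; D -> a | SB.
TERM: introduce C -> a, A -> h and substitute in every rule of length ≥2.
BIN: B -> BSS becomes B -> BE, E -> SS.

S -> CC | DA; A -> h; B -> a | BE | CC | DA; C -> a; D -> a | SB; E -> SS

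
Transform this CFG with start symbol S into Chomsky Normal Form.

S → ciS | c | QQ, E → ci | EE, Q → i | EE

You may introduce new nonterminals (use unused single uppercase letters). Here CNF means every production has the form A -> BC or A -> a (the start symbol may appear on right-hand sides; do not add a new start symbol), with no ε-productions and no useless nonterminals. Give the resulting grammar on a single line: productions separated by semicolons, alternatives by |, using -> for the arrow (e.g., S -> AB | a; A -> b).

No ε-productions.
No unit productions to eliminate.
TERM: introduce A -> c, B -> i and substitute in every rule of length ≥2.
BIN: S -> ABS becomes S -> AC, C -> BS.

S -> c | AC | QQ; A -> c; B -> i; C -> BS; E -> AB | EE; Q -> i | EE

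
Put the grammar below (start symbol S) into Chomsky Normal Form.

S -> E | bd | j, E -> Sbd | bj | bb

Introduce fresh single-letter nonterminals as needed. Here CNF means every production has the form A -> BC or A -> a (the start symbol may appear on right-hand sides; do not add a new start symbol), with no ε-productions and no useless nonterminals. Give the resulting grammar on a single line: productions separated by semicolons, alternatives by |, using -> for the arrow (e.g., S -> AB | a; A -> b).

S -> j | AA | AB | AC | SF; A -> b; B -> d; C -> j; F -> AB

No ε-productions.
After unit-elimination: S -> j | bb | bd | bj | Sbd; E -> bb | bj | Sbd.
TERM: introduce A -> b, B -> d, C -> j and substitute in every rule of length ≥2.
BIN: E -> SAB becomes E -> SD, D -> AB; S -> SAB becomes S -> SF, F -> AB.
Drop unreachable/unproductive: E.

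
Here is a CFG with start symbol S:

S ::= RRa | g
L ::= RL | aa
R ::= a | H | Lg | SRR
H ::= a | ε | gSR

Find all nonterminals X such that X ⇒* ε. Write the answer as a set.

{H, R}

Directly nullable (have an ε-rule): {H}.
R is nullable via R -> H (every symbol on the right is already known nullable).
Not nullable: L, S — each has a terminal in every rule's right-hand side or depends on a non-nullable symbol.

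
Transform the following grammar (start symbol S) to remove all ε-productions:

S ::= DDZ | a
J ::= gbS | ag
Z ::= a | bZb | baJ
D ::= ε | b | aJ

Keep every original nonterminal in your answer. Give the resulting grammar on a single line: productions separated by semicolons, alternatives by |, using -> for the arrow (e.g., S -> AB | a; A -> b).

Nullable set: {D}.
S -> DDZ: D, D nullable, giving DDZ | DZ | Z.
Drop D -> ε.
Unchanged (no nullable symbols): S -> a; D -> aJ; D -> b; J -> ag; J -> gbS; Z -> a; Z -> bZb; Z -> baJ.

S -> Z | a | DZ | DDZ; D -> b | aJ; J -> ag | gbS; Z -> a | bZb | baJ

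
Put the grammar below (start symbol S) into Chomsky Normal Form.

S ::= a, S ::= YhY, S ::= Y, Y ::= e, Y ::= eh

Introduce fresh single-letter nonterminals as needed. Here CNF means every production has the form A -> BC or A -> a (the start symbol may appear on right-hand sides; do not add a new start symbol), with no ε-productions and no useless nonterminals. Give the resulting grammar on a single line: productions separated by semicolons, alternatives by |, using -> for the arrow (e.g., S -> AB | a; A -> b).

S -> a | e | BA | YC; A -> h; B -> e; C -> AY; Y -> e | BA

No ε-productions.
After unit-elimination: S -> a | e | eh | YhY; Y -> e | eh.
TERM: introduce B -> e, A -> h and substitute in every rule of length ≥2.
BIN: S -> YAY becomes S -> YC, C -> AY.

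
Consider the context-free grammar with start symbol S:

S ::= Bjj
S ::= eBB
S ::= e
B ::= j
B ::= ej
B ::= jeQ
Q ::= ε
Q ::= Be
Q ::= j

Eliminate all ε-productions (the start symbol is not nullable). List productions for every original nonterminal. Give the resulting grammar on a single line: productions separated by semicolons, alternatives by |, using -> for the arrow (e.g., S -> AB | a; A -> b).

S -> e | Bjj | eBB; B -> j | ej | je | jeQ; Q -> j | Be

Nullable set: {Q}.
B -> jeQ: Q nullable, giving je | jeQ.
Drop Q -> ε.
Unchanged (no nullable symbols): S -> Bjj; S -> e; S -> eBB; B -> ej; B -> j; Q -> Be; Q -> j.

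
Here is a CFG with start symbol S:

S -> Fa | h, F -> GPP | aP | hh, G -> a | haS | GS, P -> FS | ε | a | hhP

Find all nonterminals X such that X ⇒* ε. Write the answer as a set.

Directly nullable (have an ε-rule): {P}.
Not nullable: F, G, S — each has a terminal in every rule's right-hand side or depends on a non-nullable symbol.

{P}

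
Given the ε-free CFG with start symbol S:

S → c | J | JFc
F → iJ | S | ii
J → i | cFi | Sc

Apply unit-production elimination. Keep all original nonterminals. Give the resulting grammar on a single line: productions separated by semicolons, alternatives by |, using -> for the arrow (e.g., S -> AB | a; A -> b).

S -> c | i | Sc | JFc | cFi; F -> c | i | Sc | iJ | ii | JFc | cFi; J -> i | Sc | cFi

Unit productions: F->S, S->J.
Unit pairs (A ⇒* B via units): (F,J), (F,S), (S,J).
S: inherits non-unit rules of {J, S} → JFc | Sc | c | cFi | i.
F: inherits non-unit rules of {F, J, S} → JFc | Sc | c | cFi | i | iJ | ii.
J: inherits non-unit rules of {J} → Sc | cFi | i.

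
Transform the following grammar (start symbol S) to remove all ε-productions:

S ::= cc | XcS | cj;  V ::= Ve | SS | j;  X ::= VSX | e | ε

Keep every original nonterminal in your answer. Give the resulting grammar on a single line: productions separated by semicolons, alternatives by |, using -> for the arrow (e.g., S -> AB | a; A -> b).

S -> cS | cc | cj | XcS; V -> j | SS | Ve; X -> e | VS | VSX

Nullable set: {X}.
S -> XcS: X nullable, giving XcS | cS.
Drop X -> ε.
X -> VSX: X nullable, giving VS | VSX.
Unchanged (no nullable symbols): S -> cc; S -> cj; V -> SS; V -> Ve; V -> j; X -> e.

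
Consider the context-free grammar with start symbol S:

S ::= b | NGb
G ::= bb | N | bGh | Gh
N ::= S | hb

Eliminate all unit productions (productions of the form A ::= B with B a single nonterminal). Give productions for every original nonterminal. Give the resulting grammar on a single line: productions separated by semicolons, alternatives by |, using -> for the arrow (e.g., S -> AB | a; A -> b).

S -> b | NGb; G -> b | Gh | bb | hb | NGb | bGh; N -> b | hb | NGb

Unit productions: G->N, N->S.
Unit pairs (A ⇒* B via units): (G,N), (G,S), (N,S).
S: inherits non-unit rules of {S} → NGb | b.
G: inherits non-unit rules of {G, N, S} → Gh | NGb | b | bGh | bb | hb.
N: inherits non-unit rules of {N, S} → NGb | b | hb.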